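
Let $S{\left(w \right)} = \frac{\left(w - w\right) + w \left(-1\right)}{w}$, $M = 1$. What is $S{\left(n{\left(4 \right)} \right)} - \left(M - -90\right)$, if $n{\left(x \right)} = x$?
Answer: $-92$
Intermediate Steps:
$S{\left(w \right)} = -1$ ($S{\left(w \right)} = \frac{0 - w}{w} = \frac{\left(-1\right) w}{w} = -1$)
$S{\left(n{\left(4 \right)} \right)} - \left(M - -90\right) = -1 - \left(1 - -90\right) = -1 - \left(1 + 90\right) = -1 - 91 = -92$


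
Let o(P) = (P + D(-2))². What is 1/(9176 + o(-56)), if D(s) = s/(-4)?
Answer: 4/49025 ≈ 8.1591e-5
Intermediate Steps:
D(s) = -s/4 (D(s) = s*(-¼) = -s/4)
o(P) = (½ + P)² (o(P) = (P - ¼*(-2))² = (P + ½)² = (½ + P)²)
1/(9176 + o(-56)) = 1/(9176 + (1 + 2*(-56))²/4) = 1/(9176 + (1 - 112)²/4) = 1/(9176 + (¼)*(-111)²) = 1/(9176 + (¼)*12321) = 1/(9176 + 12321/4) = 1/(49025/4) = 4/49025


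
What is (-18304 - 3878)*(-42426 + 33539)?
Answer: 197131434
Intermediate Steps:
(-18304 - 3878)*(-42426 + 33539) = -22182*(-8887) = 197131434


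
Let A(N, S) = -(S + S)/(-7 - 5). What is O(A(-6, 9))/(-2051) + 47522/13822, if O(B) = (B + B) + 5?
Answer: 48678523/14174461 ≈ 3.4342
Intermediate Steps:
A(N, S) = S/6 (A(N, S) = -2*S/(-12) = -2*S*(-1)/12 = -(-1)*S/6 = S/6)
O(B) = 5 + 2*B (O(B) = 2*B + 5 = 5 + 2*B)
O(A(-6, 9))/(-2051) + 47522/13822 = (5 + 2*((⅙)*9))/(-2051) + 47522/13822 = (5 + 2*(3/2))*(-1/2051) + 47522*(1/13822) = (5 + 3)*(-1/2051) + 23761/6911 = 8*(-1/2051) + 23761/6911 = -8/2051 + 23761/6911 = 48678523/14174461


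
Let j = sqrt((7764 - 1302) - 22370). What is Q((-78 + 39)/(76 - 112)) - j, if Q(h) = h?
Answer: 13/12 - 2*I*sqrt(3977) ≈ 1.0833 - 126.13*I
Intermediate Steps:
j = 2*I*sqrt(3977) (j = sqrt(6462 - 22370) = sqrt(-15908) = 2*I*sqrt(3977) ≈ 126.13*I)
Q((-78 + 39)/(76 - 112)) - j = (-78 + 39)/(76 - 112) - 2*I*sqrt(3977) = -39/(-36) - 2*I*sqrt(3977) = -39*(-1/36) - 2*I*sqrt(3977) = 13/12 - 2*I*sqrt(3977)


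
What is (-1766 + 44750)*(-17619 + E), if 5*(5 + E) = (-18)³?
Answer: -4038432768/5 ≈ -8.0769e+8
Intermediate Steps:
E = -5857/5 (E = -5 + (⅕)*(-18)³ = -5 + (⅕)*(-5832) = -5 - 5832/5 = -5857/5 ≈ -1171.4)
(-1766 + 44750)*(-17619 + E) = (-1766 + 44750)*(-17619 - 5857/5) = 42984*(-93952/5) = -4038432768/5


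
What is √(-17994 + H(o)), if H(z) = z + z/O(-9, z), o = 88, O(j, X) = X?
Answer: I*√17905 ≈ 133.81*I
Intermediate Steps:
H(z) = 1 + z (H(z) = z + z/z = z + 1 = 1 + z)
√(-17994 + H(o)) = √(-17994 + (1 + 88)) = √(-17994 + 89) = √(-17905) = I*√17905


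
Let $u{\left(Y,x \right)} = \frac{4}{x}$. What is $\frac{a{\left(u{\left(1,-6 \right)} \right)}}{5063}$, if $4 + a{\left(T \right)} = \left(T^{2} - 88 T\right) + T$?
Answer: $\frac{490}{45567} \approx 0.010753$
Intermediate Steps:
$a{\left(T \right)} = -4 + T^{2} - 87 T$ ($a{\left(T \right)} = -4 + \left(\left(T^{2} - 88 T\right) + T\right) = -4 + \left(T^{2} - 87 T\right) = -4 + T^{2} - 87 T$)
$\frac{a{\left(u{\left(1,-6 \right)} \right)}}{5063} = \frac{-4 + \left(\frac{4}{-6}\right)^{2} - 87 \frac{4}{-6}}{5063} = \left(-4 + \left(4 \left(- \frac{1}{6}\right)\right)^{2} - 87 \cdot 4 \left(- \frac{1}{6}\right)\right) \frac{1}{5063} = \left(-4 + \left(- \frac{2}{3}\right)^{2} - -58\right) \frac{1}{5063} = \left(-4 + \frac{4}{9} + 58\right) \frac{1}{5063} = \frac{490}{9} \cdot \frac{1}{5063} = \frac{490}{45567}$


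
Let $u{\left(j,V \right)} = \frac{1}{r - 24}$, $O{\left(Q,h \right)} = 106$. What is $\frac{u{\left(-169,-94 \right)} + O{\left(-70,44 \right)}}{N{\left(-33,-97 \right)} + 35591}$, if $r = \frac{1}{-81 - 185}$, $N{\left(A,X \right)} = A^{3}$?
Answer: $- \frac{338272}{1104605} \approx -0.30624$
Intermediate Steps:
$r = - \frac{1}{266}$ ($r = \frac{1}{-266} = - \frac{1}{266} \approx -0.0037594$)
$u{\left(j,V \right)} = - \frac{266}{6385}$ ($u{\left(j,V \right)} = \frac{1}{- \frac{1}{266} - 24} = \frac{1}{- \frac{6385}{266}} = - \frac{266}{6385}$)
$\frac{u{\left(-169,-94 \right)} + O{\left(-70,44 \right)}}{N{\left(-33,-97 \right)} + 35591} = \frac{- \frac{266}{6385} + 106}{\left(-33\right)^{3} + 35591} = \frac{676544}{6385 \left(-35937 + 35591\right)} = \frac{676544}{6385 \left(-346\right)} = \frac{676544}{6385} \left(- \frac{1}{346}\right) = - \frac{338272}{1104605}$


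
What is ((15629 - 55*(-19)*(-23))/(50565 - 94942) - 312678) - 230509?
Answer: -24105001093/44377 ≈ -5.4319e+5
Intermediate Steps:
((15629 - 55*(-19)*(-23))/(50565 - 94942) - 312678) - 230509 = ((15629 + 1045*(-23))/(-44377) - 312678) - 230509 = ((15629 - 24035)*(-1/44377) - 312678) - 230509 = (-8406*(-1/44377) - 312678) - 230509 = (8406/44377 - 312678) - 230509 = -13875703200/44377 - 230509 = -24105001093/44377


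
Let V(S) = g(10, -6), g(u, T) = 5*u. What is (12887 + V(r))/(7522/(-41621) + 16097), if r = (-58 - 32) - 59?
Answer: 538450877/669965715 ≈ 0.80370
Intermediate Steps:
r = -149 (r = -90 - 59 = -149)
V(S) = 50 (V(S) = 5*10 = 50)
(12887 + V(r))/(7522/(-41621) + 16097) = (12887 + 50)/(7522/(-41621) + 16097) = 12937/(7522*(-1/41621) + 16097) = 12937/(-7522/41621 + 16097) = 12937/(669965715/41621) = 12937*(41621/669965715) = 538450877/669965715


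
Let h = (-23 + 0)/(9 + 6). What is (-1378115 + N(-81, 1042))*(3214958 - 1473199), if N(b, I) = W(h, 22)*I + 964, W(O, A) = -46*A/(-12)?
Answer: -6736822487693/3 ≈ -2.2456e+12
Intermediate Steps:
h = -23/15 ≈ -1.5333
W(O, A) = 23*A/6 (W(O, A) = -46*A*(-1/12) = 23*A/6)
N(b, I) = 964 + 253*I/3 (N(b, I) = ((23/6)*22)*I + 964 = 253*I/3 + 964 = 964 + 253*I/3)
(-1378115 + N(-81, 1042))*(3214958 - 1473199) = (-1378115 + (964 + (253/3)*1042))*(3214958 - 1473199) = (-1378115 + (964 + 263626/3))*1741759 = (-1378115 + 266518/3)*1741759 = -3867827/3*1741759 = -6736822487693/3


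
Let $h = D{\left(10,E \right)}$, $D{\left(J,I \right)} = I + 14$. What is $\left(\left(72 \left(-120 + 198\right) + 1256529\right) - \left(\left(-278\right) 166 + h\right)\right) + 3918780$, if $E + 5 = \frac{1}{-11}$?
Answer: $\frac{57497705}{11} \approx 5.2271 \cdot 10^{6}$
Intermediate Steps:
$E = - \frac{56}{11}$ ($E = -5 + \frac{1}{-11} = -5 - \frac{1}{11} = - \frac{56}{11} \approx -5.0909$)
$D{\left(J,I \right)} = 14 + I$
$h = \frac{98}{11}$ ($h = 14 - \frac{56}{11} = \frac{98}{11} \approx 8.9091$)
$\left(\left(72 \left(-120 + 198\right) + 1256529\right) - \left(\left(-278\right) 166 + h\right)\right) + 3918780 = \left(\left(72 \left(-120 + 198\right) + 1256529\right) - \left(\left(-278\right) 166 + \frac{98}{11}\right)\right) + 3918780 = \left(\left(72 \cdot 78 + 1256529\right) - \left(-46148 + \frac{98}{11}\right)\right) + 3918780 = \left(\left(5616 + 1256529\right) - - \frac{507530}{11}\right) + 3918780 = \left(1262145 + \frac{507530}{11}\right) + 3918780 = \frac{14391125}{11} + 3918780 = \frac{57497705}{11}$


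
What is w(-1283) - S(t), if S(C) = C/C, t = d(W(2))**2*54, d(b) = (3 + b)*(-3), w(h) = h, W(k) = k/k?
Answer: -1284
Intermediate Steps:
W(k) = 1
d(b) = -9 - 3*b
t = 7776 (t = (-9 - 3*1)**2*54 = (-9 - 3)**2*54 = (-12)**2*54 = 144*54 = 7776)
S(C) = 1
w(-1283) - S(t) = -1283 - 1*1 = -1283 - 1 = -1284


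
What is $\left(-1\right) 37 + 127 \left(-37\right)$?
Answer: $-4736$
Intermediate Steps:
$\left(-1\right) 37 + 127 \left(-37\right) = -37 - 4699 = -4736$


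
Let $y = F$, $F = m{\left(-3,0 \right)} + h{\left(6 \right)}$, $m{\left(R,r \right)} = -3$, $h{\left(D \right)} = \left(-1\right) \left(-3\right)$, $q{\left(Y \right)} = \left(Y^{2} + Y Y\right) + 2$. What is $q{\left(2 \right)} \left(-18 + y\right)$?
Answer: $-180$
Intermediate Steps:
$q{\left(Y \right)} = 2 + 2 Y^{2}$ ($q{\left(Y \right)} = \left(Y^{2} + Y^{2}\right) + 2 = 2 Y^{2} + 2 = 2 + 2 Y^{2}$)
$h{\left(D \right)} = 3$
$F = 0$ ($F = -3 + 3 = 0$)
$y = 0$
$q{\left(2 \right)} \left(-18 + y\right) = \left(2 + 2 \cdot 2^{2}\right) \left(-18 + 0\right) = \left(2 + 2 \cdot 4\right) \left(-18\right) = \left(2 + 8\right) \left(-18\right) = 10 \left(-18\right) = -180$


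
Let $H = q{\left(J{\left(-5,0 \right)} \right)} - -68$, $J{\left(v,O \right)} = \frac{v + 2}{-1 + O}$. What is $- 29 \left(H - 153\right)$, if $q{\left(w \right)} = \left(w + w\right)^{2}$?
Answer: $1421$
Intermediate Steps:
$J{\left(v,O \right)} = \frac{2 + v}{-1 + O}$
$q{\left(w \right)} = 4 w^{2}$ ($q{\left(w \right)} = \left(2 w\right)^{2} = 4 w^{2}$)
$H = 104$ ($H = 4 \left(\frac{2 - 5}{-1 + 0}\right)^{2} - -68 = 4 \left(\frac{1}{-1} \left(-3\right)\right)^{2} + 68 = 4 \left(\left(-1\right) \left(-3\right)\right)^{2} + 68 = 4 \cdot 3^{2} + 68 = 4 \cdot 9 + 68 = 36 + 68 = 104$)
$- 29 \left(H - 153\right) = - 29 \left(104 - 153\right) = \left(-29\right) \left(-49\right) = 1421$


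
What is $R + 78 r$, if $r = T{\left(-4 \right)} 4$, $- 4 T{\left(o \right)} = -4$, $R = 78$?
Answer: $390$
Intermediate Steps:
$T{\left(o \right)} = 1$ ($T{\left(o \right)} = \left(- \frac{1}{4}\right) \left(-4\right) = 1$)
$r = 4$ ($r = 1 \cdot 4 = 4$)
$R + 78 r = 78 + 78 \cdot 4 = 78 + 312 = 390$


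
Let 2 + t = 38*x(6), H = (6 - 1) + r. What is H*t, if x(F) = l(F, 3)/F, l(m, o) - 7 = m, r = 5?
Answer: 2410/3 ≈ 803.33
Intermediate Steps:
l(m, o) = 7 + m
x(F) = (7 + F)/F
H = 10 (H = (6 - 1) + 5 = 5 + 5 = 10)
t = 241/3 (t = -2 + 38*((7 + 6)/6) = -2 + 38*((1/6)*13) = -2 + 38*(13/6) = -2 + 247/3 = 241/3 ≈ 80.333)
H*t = 10*(241/3) = 2410/3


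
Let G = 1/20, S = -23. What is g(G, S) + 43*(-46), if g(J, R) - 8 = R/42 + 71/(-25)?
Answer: -2072057/1050 ≈ -1973.4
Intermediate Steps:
G = 1/20 ≈ 0.050000
g(J, R) = 129/25 + R/42 (g(J, R) = 8 + (R/42 + 71/(-25)) = 8 + (R*(1/42) + 71*(-1/25)) = 8 + (R/42 - 71/25) = 8 + (-71/25 + R/42) = 129/25 + R/42)
g(G, S) + 43*(-46) = (129/25 + (1/42)*(-23)) + 43*(-46) = (129/25 - 23/42) - 1978 = 4843/1050 - 1978 = -2072057/1050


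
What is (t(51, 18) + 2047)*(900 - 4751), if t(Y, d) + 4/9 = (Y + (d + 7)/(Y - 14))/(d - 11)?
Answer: -18437544379/2331 ≈ -7.9097e+6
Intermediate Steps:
t(Y, d) = -4/9 + (Y + (7 + d)/(-14 + Y))/(-11 + d) (t(Y, d) = -4/9 + (Y + (d + 7)/(Y - 14))/(d - 11) = -4/9 + (Y + (7 + d)/(-14 + Y))/(-11 + d))
(t(51, 18) + 2047)*(900 - 4751) = ((-553 - 82*51 + 9*51**2 + 65*18 - 4*51*18)/(9*(154 - 14*18 - 11*51 + 51*18)) + 2047)*(900 - 4751) = ((-553 - 4182 + 9*2601 + 1170 - 3672)/(9*(154 - 252 - 561 + 918)) + 2047)*(-3851) = ((1/9)*(-553 - 4182 + 23409 + 1170 - 3672)/259 + 2047)*(-3851) = ((1/9)*(1/259)*16172 + 2047)*(-3851) = (16172/2331 + 2047)*(-3851) = (4787729/2331)*(-3851) = -18437544379/2331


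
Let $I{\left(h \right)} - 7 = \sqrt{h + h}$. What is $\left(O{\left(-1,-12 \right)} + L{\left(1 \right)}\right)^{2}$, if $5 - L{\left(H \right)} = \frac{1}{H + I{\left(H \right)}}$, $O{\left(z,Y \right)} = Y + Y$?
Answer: $\frac{703299}{1922} - \frac{593 \sqrt{2}}{961} \approx 365.05$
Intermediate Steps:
$O{\left(z,Y \right)} = 2 Y$
$I{\left(h \right)} = 7 + \sqrt{2} \sqrt{h}$ ($I{\left(h \right)} = 7 + \sqrt{h + h} = 7 + \sqrt{2 h} = 7 + \sqrt{2} \sqrt{h}$)
$L{\left(H \right)} = 5 - \frac{1}{7 + H + \sqrt{2} \sqrt{H}}$ ($L{\left(H \right)} = 5 - \frac{1}{H + \left(7 + \sqrt{2} \sqrt{H}\right)} = 5 - \frac{1}{7 + H + \sqrt{2} \sqrt{H}}$)
$\left(O{\left(-1,-12 \right)} + L{\left(1 \right)}\right)^{2} = \left(2 \left(-12\right) + \frac{34 + 5 \cdot 1 + 5 \sqrt{2} \sqrt{1}}{7 + 1 + \sqrt{2} \sqrt{1}}\right)^{2} = \left(-24 + \frac{34 + 5 + 5 \sqrt{2} \cdot 1}{7 + 1 + \sqrt{2} \cdot 1}\right)^{2} = \left(-24 + \frac{34 + 5 + 5 \sqrt{2}}{7 + 1 + \sqrt{2}}\right)^{2} = \left(-24 + \frac{39 + 5 \sqrt{2}}{8 + \sqrt{2}}\right)^{2}$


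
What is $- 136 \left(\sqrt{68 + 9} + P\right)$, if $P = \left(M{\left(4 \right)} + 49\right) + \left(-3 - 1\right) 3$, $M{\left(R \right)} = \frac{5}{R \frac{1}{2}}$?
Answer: $-5372 - 136 \sqrt{77} \approx -6565.4$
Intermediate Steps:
$M{\left(R \right)} = \frac{10}{R}$ ($M{\left(R \right)} = \frac{5}{R \frac{1}{2}} = \frac{5}{\frac{1}{2} R} = 5 \frac{2}{R} = \frac{10}{R}$)
$P = \frac{79}{2}$ ($P = \left(\frac{10}{4} + 49\right) + \left(-3 - 1\right) 3 = \left(10 \cdot \frac{1}{4} + 49\right) - 12 = \left(\frac{5}{2} + 49\right) - 12 = \frac{103}{2} - 12 = \frac{79}{2} \approx 39.5$)
$- 136 \left(\sqrt{68 + 9} + P\right) = - 136 \left(\sqrt{68 + 9} + \frac{79}{2}\right) = - 136 \left(\sqrt{77} + \frac{79}{2}\right) = - 136 \left(\frac{79}{2} + \sqrt{77}\right) = -5372 - 136 \sqrt{77}$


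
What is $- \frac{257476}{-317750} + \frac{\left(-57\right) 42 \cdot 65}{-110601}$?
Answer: $\frac{4329010032}{1952414875} \approx 2.2173$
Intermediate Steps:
$- \frac{257476}{-317750} + \frac{\left(-57\right) 42 \cdot 65}{-110601} = \left(-257476\right) \left(- \frac{1}{317750}\right) + \left(-2394\right) 65 \left(- \frac{1}{110601}\right) = \frac{128738}{158875} - - \frac{17290}{12289} = \frac{128738}{158875} + \frac{17290}{12289} = \frac{4329010032}{1952414875}$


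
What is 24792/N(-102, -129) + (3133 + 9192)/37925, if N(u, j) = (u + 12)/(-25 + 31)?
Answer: -12534023/7585 ≈ -1652.5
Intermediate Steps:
N(u, j) = 2 + u/6 (N(u, j) = (12 + u)/6 = (12 + u)*(⅙) = 2 + u/6)
24792/N(-102, -129) + (3133 + 9192)/37925 = 24792/(2 + (⅙)*(-102)) + (3133 + 9192)/37925 = 24792/(2 - 17) + 12325*(1/37925) = 24792/(-15) + 493/1517 = 24792*(-1/15) + 493/1517 = -8264/5 + 493/1517 = -12534023/7585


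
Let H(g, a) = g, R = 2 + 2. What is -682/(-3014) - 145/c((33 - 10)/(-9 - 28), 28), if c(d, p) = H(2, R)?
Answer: -19803/274 ≈ -72.274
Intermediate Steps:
R = 4
c(d, p) = 2
-682/(-3014) - 145/c((33 - 10)/(-9 - 28), 28) = -682/(-3014) - 145/2 = -682*(-1/3014) - 145*½ = 31/137 - 145/2 = -19803/274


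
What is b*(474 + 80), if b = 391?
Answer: 216614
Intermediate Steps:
b*(474 + 80) = 391*(474 + 80) = 391*554 = 216614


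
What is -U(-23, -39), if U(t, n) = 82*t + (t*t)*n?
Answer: 22517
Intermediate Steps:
U(t, n) = 82*t + n*t² (U(t, n) = 82*t + t²*n = 82*t + n*t²)
-U(-23, -39) = -(-23)*(82 - 39*(-23)) = -(-23)*(82 + 897) = -(-23)*979 = -1*(-22517) = 22517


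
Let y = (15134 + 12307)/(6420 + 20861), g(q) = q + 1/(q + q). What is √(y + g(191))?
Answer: 3*√2316995568955470/10421342 ≈ 13.857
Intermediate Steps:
g(q) = q + 1/(2*q)
y = 27441/27281 ≈ 1.0059
√(y + g(191)) = √(27441/27281 + (191 + (½)/191)) = √(27441/27281 + (191 + (½)*(1/191))) = √(27441/27281 + (191 + 1/382)) = √(27441/27281 + 72963/382) = √(2000986065/10421342) = 3*√2316995568955470/10421342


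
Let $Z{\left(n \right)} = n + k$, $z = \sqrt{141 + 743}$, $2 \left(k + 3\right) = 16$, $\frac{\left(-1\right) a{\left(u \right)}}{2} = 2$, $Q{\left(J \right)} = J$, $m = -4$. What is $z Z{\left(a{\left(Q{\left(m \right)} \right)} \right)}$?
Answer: $2 \sqrt{221} \approx 29.732$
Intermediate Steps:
$a{\left(u \right)} = -4$ ($a{\left(u \right)} = \left(-2\right) 2 = -4$)
$k = 5$ ($k = -3 + \frac{1}{2} \cdot 16 = -3 + 8 = 5$)
$z = 2 \sqrt{221}$ ($z = \sqrt{884} = 2 \sqrt{221} \approx 29.732$)
$Z{\left(n \right)} = 5 + n$ ($Z{\left(n \right)} = n + 5 = 5 + n$)
$z Z{\left(a{\left(Q{\left(m \right)} \right)} \right)} = 2 \sqrt{221} \left(5 - 4\right) = 2 \sqrt{221} \cdot 1 = 2 \sqrt{221}$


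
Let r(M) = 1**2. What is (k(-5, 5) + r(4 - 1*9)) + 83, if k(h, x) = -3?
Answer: 81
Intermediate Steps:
r(M) = 1
(k(-5, 5) + r(4 - 1*9)) + 83 = (-3 + 1) + 83 = -2 + 83 = 81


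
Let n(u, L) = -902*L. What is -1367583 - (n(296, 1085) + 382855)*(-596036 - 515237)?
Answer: -662114490078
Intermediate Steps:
-1367583 - (n(296, 1085) + 382855)*(-596036 - 515237) = -1367583 - (-902*1085 + 382855)*(-596036 - 515237) = -1367583 - (-978670 + 382855)*(-1111273) = -1367583 - (-595815)*(-1111273) = -1367583 - 1*662113122495 = -1367583 - 662113122495 = -662114490078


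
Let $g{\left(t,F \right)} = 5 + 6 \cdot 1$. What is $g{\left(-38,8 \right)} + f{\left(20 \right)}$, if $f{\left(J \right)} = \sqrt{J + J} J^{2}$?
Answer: $11 + 800 \sqrt{10} \approx 2540.8$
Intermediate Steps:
$g{\left(t,F \right)} = 11$ ($g{\left(t,F \right)} = 5 + 6 = 11$)
$f{\left(J \right)} = \sqrt{2} J^{\frac{5}{2}}$ ($f{\left(J \right)} = \sqrt{2 J} J^{2} = \sqrt{2} \sqrt{J} J^{2} = \sqrt{2} J^{\frac{5}{2}}$)
$g{\left(-38,8 \right)} + f{\left(20 \right)} = 11 + \sqrt{2} \cdot 20^{\frac{5}{2}} = 11 + \sqrt{2} \cdot 800 \sqrt{5} = 11 + 800 \sqrt{10}$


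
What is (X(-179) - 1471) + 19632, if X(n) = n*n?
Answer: 50202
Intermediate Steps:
X(n) = n²
(X(-179) - 1471) + 19632 = ((-179)² - 1471) + 19632 = (32041 - 1471) + 19632 = 30570 + 19632 = 50202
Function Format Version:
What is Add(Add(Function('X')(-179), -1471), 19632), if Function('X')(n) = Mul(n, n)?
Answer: 50202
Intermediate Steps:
Function('X')(n) = Pow(n, 2)
Add(Add(Function('X')(-179), -1471), 19632) = Add(Add(Pow(-179, 2), -1471), 19632) = Add(Add(32041, -1471), 19632) = Add(30570, 19632) = 50202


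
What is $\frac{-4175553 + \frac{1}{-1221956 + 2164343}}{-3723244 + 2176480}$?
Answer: $\frac{1967493432505}{728825142834} \approx 2.6995$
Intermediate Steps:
$\frac{-4175553 + \frac{1}{-1221956 + 2164343}}{-3723244 + 2176480} = \frac{-4175553 + \frac{1}{942387}}{-1546764} = \left(-4175553 + \frac{1}{942387}\right) \left(- \frac{1}{1546764}\right) = \left(- \frac{3934986865010}{942387}\right) \left(- \frac{1}{1546764}\right) = \frac{1967493432505}{728825142834}$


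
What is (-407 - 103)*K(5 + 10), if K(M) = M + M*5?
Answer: -45900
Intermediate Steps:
K(M) = 6*M (K(M) = M + 5*M = 6*M)
(-407 - 103)*K(5 + 10) = (-407 - 103)*(6*(5 + 10)) = -3060*15 = -510*90 = -45900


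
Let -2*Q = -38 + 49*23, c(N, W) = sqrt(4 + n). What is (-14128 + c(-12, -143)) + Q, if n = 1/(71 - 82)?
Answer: -29345/2 + sqrt(473)/11 ≈ -14671.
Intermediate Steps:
n = -1/11 (n = 1/(-11) = -1/11 ≈ -0.090909)
c(N, W) = sqrt(473)/11 (c(N, W) = sqrt(4 - 1/11) = sqrt(43/11) = sqrt(473)/11)
Q = -1089/2 (Q = -(-38 + 49*23)/2 = -(-38 + 1127)/2 = -1/2*1089 = -1089/2 ≈ -544.50)
(-14128 + c(-12, -143)) + Q = (-14128 + sqrt(473)/11) - 1089/2 = -29345/2 + sqrt(473)/11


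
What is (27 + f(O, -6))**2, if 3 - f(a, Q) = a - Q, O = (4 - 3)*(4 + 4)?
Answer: 256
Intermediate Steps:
O = 8 (O = 1*8 = 8)
f(a, Q) = 3 + Q - a (f(a, Q) = 3 - (a - Q) = 3 + (Q - a) = 3 + Q - a)
(27 + f(O, -6))**2 = (27 + (3 - 6 - 1*8))**2 = (27 + (3 - 6 - 8))**2 = (27 - 11)**2 = 16**2 = 256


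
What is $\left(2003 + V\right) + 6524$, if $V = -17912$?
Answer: $-9385$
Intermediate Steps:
$\left(2003 + V\right) + 6524 = \left(2003 - 17912\right) + 6524 = -15909 + 6524 = -9385$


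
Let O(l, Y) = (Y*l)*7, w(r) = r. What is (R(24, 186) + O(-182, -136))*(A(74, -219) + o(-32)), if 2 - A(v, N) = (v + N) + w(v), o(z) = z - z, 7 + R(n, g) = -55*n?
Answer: 12551401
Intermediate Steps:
R(n, g) = -7 - 55*n
o(z) = 0
A(v, N) = 2 - N - 2*v (A(v, N) = 2 - ((v + N) + v) = 2 - ((N + v) + v) = 2 - (N + 2*v) = 2 + (-N - 2*v) = 2 - N - 2*v)
O(l, Y) = 7*Y*l
(R(24, 186) + O(-182, -136))*(A(74, -219) + o(-32)) = ((-7 - 55*24) + 7*(-136)*(-182))*((2 - 1*(-219) - 2*74) + 0) = ((-7 - 1320) + 173264)*((2 + 219 - 148) + 0) = (-1327 + 173264)*(73 + 0) = 171937*73 = 12551401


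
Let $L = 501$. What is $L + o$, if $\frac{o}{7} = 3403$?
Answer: $24322$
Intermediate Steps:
$o = 23821$ ($o = 7 \cdot 3403 = 23821$)
$L + o = 501 + 23821 = 24322$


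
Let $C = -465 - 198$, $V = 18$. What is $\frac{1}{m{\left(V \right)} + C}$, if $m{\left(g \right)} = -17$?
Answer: $- \frac{1}{680} \approx -0.0014706$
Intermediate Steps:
$C = -663$
$\frac{1}{m{\left(V \right)} + C} = \frac{1}{-17 - 663} = \frac{1}{-680} = - \frac{1}{680}$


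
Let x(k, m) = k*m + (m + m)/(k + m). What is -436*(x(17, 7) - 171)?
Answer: 67253/3 ≈ 22418.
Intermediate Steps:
x(k, m) = k*m + 2*m/(k + m) (x(k, m) = k*m + (2*m)/(k + m) = k*m + 2*m/(k + m))
-436*(x(17, 7) - 171) = -436*(7*(2 + 17**2 + 17*7)/(17 + 7) - 171) = -436*(7*(2 + 289 + 119)/24 - 171) = -436*(7*(1/24)*410 - 171) = -436*(1435/12 - 171) = -436*(-617/12) = 67253/3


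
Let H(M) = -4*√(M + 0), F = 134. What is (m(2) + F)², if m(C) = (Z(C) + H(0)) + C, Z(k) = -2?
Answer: 17956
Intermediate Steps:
H(M) = -4*√M
m(C) = -2 + C (m(C) = (-2 - 4*√0) + C = (-2 - 4*0) + C = (-2 + 0) + C = -2 + C)
(m(2) + F)² = ((-2 + 2) + 134)² = (0 + 134)² = 134² = 17956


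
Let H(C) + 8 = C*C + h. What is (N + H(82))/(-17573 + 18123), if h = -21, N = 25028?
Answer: 31723/550 ≈ 57.678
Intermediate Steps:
H(C) = -29 + C**2 (H(C) = -8 + (C*C - 21) = -8 + (C**2 - 21) = -8 + (-21 + C**2) = -29 + C**2)
(N + H(82))/(-17573 + 18123) = (25028 + (-29 + 82**2))/(-17573 + 18123) = (25028 + (-29 + 6724))/550 = (25028 + 6695)*(1/550) = 31723*(1/550) = 31723/550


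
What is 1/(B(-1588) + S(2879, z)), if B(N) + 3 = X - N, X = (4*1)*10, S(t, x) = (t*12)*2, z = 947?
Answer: 1/70721 ≈ 1.4140e-5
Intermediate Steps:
S(t, x) = 24*t (S(t, x) = (12*t)*2 = 24*t)
X = 40 (X = 4*10 = 40)
B(N) = 37 - N (B(N) = -3 + (40 - N) = 37 - N)
1/(B(-1588) + S(2879, z)) = 1/((37 - 1*(-1588)) + 24*2879) = 1/((37 + 1588) + 69096) = 1/(1625 + 69096) = 1/70721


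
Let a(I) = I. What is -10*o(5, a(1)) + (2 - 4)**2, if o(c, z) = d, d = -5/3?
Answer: 62/3 ≈ 20.667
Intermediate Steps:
d = -5/3 (d = -5*1/3 = -5/3 ≈ -1.6667)
o(c, z) = -5/3
-10*o(5, a(1)) + (2 - 4)**2 = -10*(-5/3) + (2 - 4)**2 = 50/3 + (-2)**2 = 50/3 + 4 = 62/3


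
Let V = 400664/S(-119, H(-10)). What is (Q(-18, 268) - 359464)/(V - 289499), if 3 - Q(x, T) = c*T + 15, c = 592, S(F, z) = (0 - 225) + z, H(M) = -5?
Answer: 59585180/33492717 ≈ 1.7790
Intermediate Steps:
S(F, z) = -225 + z
Q(x, T) = -12 - 592*T (Q(x, T) = 3 - (592*T + 15) = 3 - (15 + 592*T) = 3 + (-15 - 592*T) = -12 - 592*T)
V = -200332/115 (V = 400664/(-225 - 5) = 400664/(-230) = 400664*(-1/230) = -200332/115 ≈ -1742.0)
(Q(-18, 268) - 359464)/(V - 289499) = ((-12 - 592*268) - 359464)/(-200332/115 - 289499) = ((-12 - 158656) - 359464)/(-33492717/115) = (-158668 - 359464)*(-115/33492717) = -518132*(-115/33492717) = 59585180/33492717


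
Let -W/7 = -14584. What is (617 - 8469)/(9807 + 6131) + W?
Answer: 62579642/613 ≈ 1.0209e+5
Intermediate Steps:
W = 102088 (W = -7*(-14584) = 102088)
(617 - 8469)/(9807 + 6131) + W = (617 - 8469)/(9807 + 6131) + 102088 = -7852/15938 + 102088 = -7852*1/15938 + 102088 = -302/613 + 102088 = 62579642/613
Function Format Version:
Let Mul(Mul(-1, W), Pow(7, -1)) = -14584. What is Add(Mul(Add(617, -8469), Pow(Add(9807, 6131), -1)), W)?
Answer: Rational(62579642, 613) ≈ 1.0209e+5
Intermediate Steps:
W = 102088 (W = Mul(-7, -14584) = 102088)
Add(Mul(Add(617, -8469), Pow(Add(9807, 6131), -1)), W) = Add(Mul(Add(617, -8469), Pow(Add(9807, 6131), -1)), 102088) = Add(Mul(-7852, Pow(15938, -1)), 102088) = Add(Mul(-7852, Rational(1, 15938)), 102088) = Add(Rational(-302, 613), 102088) = Rational(62579642, 613)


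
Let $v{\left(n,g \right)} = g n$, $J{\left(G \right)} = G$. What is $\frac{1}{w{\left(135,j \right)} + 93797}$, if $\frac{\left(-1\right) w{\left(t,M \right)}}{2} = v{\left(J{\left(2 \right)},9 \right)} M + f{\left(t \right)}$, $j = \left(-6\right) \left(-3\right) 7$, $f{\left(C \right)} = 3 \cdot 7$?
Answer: $\frac{1}{89219} \approx 1.1208 \cdot 10^{-5}$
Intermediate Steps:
$f{\left(C \right)} = 21$
$j = 126$ ($j = 18 \cdot 7 = 126$)
$w{\left(t,M \right)} = -42 - 36 M$ ($w{\left(t,M \right)} = - 2 \left(9 \cdot 2 M + 21\right) = - 2 \left(18 M + 21\right) = - 2 \left(21 + 18 M\right) = -42 - 36 M$)
$\frac{1}{w{\left(135,j \right)} + 93797} = \frac{1}{\left(-42 - 4536\right) + 93797} = \frac{1}{-4578 + 93797} = \frac{1}{89219}$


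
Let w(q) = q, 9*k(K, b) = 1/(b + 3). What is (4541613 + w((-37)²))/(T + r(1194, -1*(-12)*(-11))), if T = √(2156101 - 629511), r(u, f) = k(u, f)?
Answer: 5274402102/2057722719389 + 6123580840422*√1526590/2057722719389 ≈ 3676.9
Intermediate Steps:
k(K, b) = 1/(9*(3 + b)) (k(K, b) = 1/(9*(b + 3)) = 1/(9*(3 + b)))
r(u, f) = 1/(9*(3 + f))
T = √1526590 ≈ 1235.6
(4541613 + w((-37)²))/(T + r(1194, -1*(-12)*(-11))) = (4541613 + (-37)²)/(√1526590 + 1/(9*(3 - 1*(-12)*(-11)))) = (4541613 + 1369)/(√1526590 + 1/(9*(3 + 12*(-11)))) = 4542982/(√1526590 + 1/(9*(3 - 132))) = 4542982/(√1526590 + (⅑)/(-129)) = 4542982/(√1526590 + (⅑)*(-1/129)) = 4542982/(√1526590 - 1/1161) = 4542982/(-1/1161 + √1526590)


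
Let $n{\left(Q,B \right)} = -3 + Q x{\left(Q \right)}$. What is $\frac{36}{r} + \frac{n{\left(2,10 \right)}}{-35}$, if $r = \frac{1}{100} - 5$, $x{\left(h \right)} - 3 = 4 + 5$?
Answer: $- \frac{19497}{2495} \approx -7.8144$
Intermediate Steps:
$x{\left(h \right)} = 12$ ($x{\left(h \right)} = 3 + \left(4 + 5\right) = 3 + 9 = 12$)
$r = - \frac{499}{100}$ ($r = \frac{1}{100} - 5 = - \frac{499}{100} \approx -4.99$)
$n{\left(Q,B \right)} = -3 + 12 Q$ ($n{\left(Q,B \right)} = -3 + Q 12 = -3 + 12 Q$)
$\frac{36}{r} + \frac{n{\left(2,10 \right)}}{-35} = \frac{36}{- \frac{499}{100}} + \frac{-3 + 12 \cdot 2}{-35} = 36 \left(- \frac{100}{499}\right) + \left(-3 + 24\right) \left(- \frac{1}{35}\right) = - \frac{3600}{499} + 21 \left(- \frac{1}{35}\right) = - \frac{3600}{499} - \frac{3}{5} = - \frac{19497}{2495}$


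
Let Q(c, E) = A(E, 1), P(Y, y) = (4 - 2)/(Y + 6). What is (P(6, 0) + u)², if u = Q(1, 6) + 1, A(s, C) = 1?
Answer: 169/36 ≈ 4.6944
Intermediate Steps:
P(Y, y) = 2/(6 + Y)
Q(c, E) = 1
u = 2 (u = 1 + 1 = 2)
(P(6, 0) + u)² = (2/(6 + 6) + 2)² = (2/12 + 2)² = (2*(1/12) + 2)² = (⅙ + 2)² = (13/6)² = 169/36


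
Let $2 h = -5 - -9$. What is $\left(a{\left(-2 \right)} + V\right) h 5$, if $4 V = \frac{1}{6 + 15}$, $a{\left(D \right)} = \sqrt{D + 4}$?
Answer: $\frac{5}{42} + 10 \sqrt{2} \approx 14.261$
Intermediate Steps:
$a{\left(D \right)} = \sqrt{4 + D}$
$h = 2$ ($h = \frac{-5 - -9}{2} = \frac{-5 + 9}{2} = \frac{1}{2} \cdot 4 = 2$)
$V = \frac{1}{84}$ ($V = \frac{1}{4 \left(6 + 15\right)} = \frac{1}{4 \cdot 21} = \frac{1}{4} \cdot \frac{1}{21} = \frac{1}{84} \approx 0.011905$)
$\left(a{\left(-2 \right)} + V\right) h 5 = \left(\sqrt{4 - 2} + \frac{1}{84}\right) 2 \cdot 5 = \left(\sqrt{2} + \frac{1}{84}\right) 10 = \left(\frac{1}{84} + \sqrt{2}\right) 10 = \frac{5}{42} + 10 \sqrt{2}$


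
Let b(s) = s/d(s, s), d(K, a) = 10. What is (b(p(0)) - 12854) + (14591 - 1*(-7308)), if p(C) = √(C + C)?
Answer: 9045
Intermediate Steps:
p(C) = √2*√C (p(C) = √(2*C) = √2*√C)
b(s) = s/10
(b(p(0)) - 12854) + (14591 - 1*(-7308)) = ((√2*√0)/10 - 12854) + (14591 - 1*(-7308)) = ((√2*0)/10 - 12854) + (14591 + 7308) = ((⅒)*0 - 12854) + 21899 = (0 - 12854) + 21899 = -12854 + 21899 = 9045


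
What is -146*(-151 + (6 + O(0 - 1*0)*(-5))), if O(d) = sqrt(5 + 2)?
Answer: 21170 + 730*sqrt(7) ≈ 23101.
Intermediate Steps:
O(d) = sqrt(7)
-146*(-151 + (6 + O(0 - 1*0)*(-5))) = -146*(-151 + (6 + sqrt(7)*(-5))) = -146*(-151 + (6 - 5*sqrt(7))) = -146*(-145 - 5*sqrt(7)) = 21170 + 730*sqrt(7)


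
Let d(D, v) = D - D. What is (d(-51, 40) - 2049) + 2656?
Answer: 607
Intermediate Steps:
d(D, v) = 0
(d(-51, 40) - 2049) + 2656 = (0 - 2049) + 2656 = -2049 + 2656 = 607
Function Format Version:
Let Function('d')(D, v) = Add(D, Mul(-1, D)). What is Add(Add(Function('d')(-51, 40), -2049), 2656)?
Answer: 607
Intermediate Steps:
Function('d')(D, v) = 0
Add(Add(Function('d')(-51, 40), -2049), 2656) = Add(Add(0, -2049), 2656) = Add(-2049, 2656) = 607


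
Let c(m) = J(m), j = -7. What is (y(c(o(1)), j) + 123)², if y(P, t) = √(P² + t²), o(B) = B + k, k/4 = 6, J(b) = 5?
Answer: (123 + √74)² ≈ 17319.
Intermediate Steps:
k = 24 (k = 4*6 = 24)
o(B) = 24 + B (o(B) = B + 24 = 24 + B)
c(m) = 5
(y(c(o(1)), j) + 123)² = (√(5² + (-7)²) + 123)² = (√(25 + 49) + 123)² = (√74 + 123)² = (123 + √74)²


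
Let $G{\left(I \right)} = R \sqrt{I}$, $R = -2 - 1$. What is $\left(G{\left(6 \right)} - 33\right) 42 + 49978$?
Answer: $48592 - 126 \sqrt{6} \approx 48283.0$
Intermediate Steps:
$R = -3$
$G{\left(I \right)} = - 3 \sqrt{I}$
$\left(G{\left(6 \right)} - 33\right) 42 + 49978 = \left(- 3 \sqrt{6} - 33\right) 42 + 49978 = \left(-33 - 3 \sqrt{6}\right) 42 + 49978 = \left(-1386 - 126 \sqrt{6}\right) + 49978 = 48592 - 126 \sqrt{6}$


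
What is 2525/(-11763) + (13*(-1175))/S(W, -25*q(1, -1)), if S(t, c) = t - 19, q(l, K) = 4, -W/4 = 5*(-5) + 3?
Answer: -59951350/270549 ≈ -221.59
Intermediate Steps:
W = 88 (W = -4*(5*(-5) + 3) = -4*(-25 + 3) = -4*(-22) = 88)
S(t, c) = -19 + t
2525/(-11763) + (13*(-1175))/S(W, -25*q(1, -1)) = 2525/(-11763) + (13*(-1175))/(-19 + 88) = 2525*(-1/11763) - 15275/69 = -2525/11763 - 15275*1/69 = -2525/11763 - 15275/69 = -59951350/270549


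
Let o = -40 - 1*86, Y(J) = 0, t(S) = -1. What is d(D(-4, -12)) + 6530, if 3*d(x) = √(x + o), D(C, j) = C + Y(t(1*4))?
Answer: 6530 + I*√130/3 ≈ 6530.0 + 3.8006*I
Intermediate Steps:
o = -126 (o = -40 - 86 = -126)
D(C, j) = C (D(C, j) = C + 0 = C)
d(x) = √(-126 + x)/3 (d(x) = √(x - 126)/3 = √(-126 + x)/3)
d(D(-4, -12)) + 6530 = √(-126 - 4)/3 + 6530 = √(-130)/3 + 6530 = (I*√130)/3 + 6530 = I*√130/3 + 6530 = 6530 + I*√130/3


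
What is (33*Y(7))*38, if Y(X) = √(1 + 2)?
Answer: 1254*√3 ≈ 2172.0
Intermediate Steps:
Y(X) = √3
(33*Y(7))*38 = (33*√3)*38 = 1254*√3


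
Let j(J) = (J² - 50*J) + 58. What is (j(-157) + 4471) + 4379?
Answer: 41407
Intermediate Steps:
j(J) = 58 + J² - 50*J
(j(-157) + 4471) + 4379 = ((58 + (-157)² - 50*(-157)) + 4471) + 4379 = ((58 + 24649 + 7850) + 4471) + 4379 = (32557 + 4471) + 4379 = 37028 + 4379 = 41407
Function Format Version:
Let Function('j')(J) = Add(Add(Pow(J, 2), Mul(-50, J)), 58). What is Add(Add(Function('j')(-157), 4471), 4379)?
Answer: 41407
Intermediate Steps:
Function('j')(J) = Add(58, Pow(J, 2), Mul(-50, J))
Add(Add(Function('j')(-157), 4471), 4379) = Add(Add(Add(58, Pow(-157, 2), Mul(-50, -157)), 4471), 4379) = Add(Add(Add(58, 24649, 7850), 4471), 4379) = Add(Add(32557, 4471), 4379) = Add(37028, 4379) = 41407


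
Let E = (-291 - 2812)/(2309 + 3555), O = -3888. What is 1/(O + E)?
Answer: -5864/22802335 ≈ -0.00025717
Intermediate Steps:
E = -3103/5864 ≈ -0.52916
1/(O + E) = 1/(-3888 - 3103/5864) = 1/(-22802335/5864) = -5864/22802335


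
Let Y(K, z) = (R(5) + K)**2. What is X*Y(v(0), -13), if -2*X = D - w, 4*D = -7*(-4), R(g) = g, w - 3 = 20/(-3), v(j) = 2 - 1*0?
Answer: -784/3 ≈ -261.33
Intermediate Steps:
v(j) = 2 (v(j) = 2 + 0 = 2)
w = -11/3 (w = 3 + 20/(-3) = 3 + 20*(-1/3) = 3 - 20/3 = -11/3 ≈ -3.6667)
D = 7 (D = (-7*(-4))/4 = (1/4)*28 = 7)
Y(K, z) = (5 + K)**2
X = -16/3 (X = -(7 - 1*(-11/3))/2 = -(7 + 11/3)/2 = -1/2*32/3 = -16/3 ≈ -5.3333)
X*Y(v(0), -13) = -16*(5 + 2)**2/3 = -16/3*7**2 = -16/3*49 = -784/3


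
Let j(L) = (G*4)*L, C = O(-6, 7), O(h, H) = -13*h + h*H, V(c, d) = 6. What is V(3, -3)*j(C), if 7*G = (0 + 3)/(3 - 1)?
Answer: 1296/7 ≈ 185.14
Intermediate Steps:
O(h, H) = -13*h + H*h
C = 36 (C = -6*(-13 + 7) = -6*(-6) = 36)
G = 3/14 (G = ((0 + 3)/(3 - 1))/7 = (3/2)/7 = (3*(1/2))/7 = (1/7)*(3/2) = 3/14 ≈ 0.21429)
j(L) = 6*L/7 (j(L) = ((3/14)*4)*L = 6*L/7)
V(3, -3)*j(C) = 6*((6/7)*36) = 6*(216/7) = 1296/7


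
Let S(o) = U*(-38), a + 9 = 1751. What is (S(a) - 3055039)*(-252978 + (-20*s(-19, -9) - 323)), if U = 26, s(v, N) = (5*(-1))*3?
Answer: 773177887027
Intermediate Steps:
a = 1742 (a = -9 + 1751 = 1742)
s(v, N) = -15 (s(v, N) = -5*3 = -15)
S(o) = -988 (S(o) = 26*(-38) = -988)
(S(a) - 3055039)*(-252978 + (-20*s(-19, -9) - 323)) = (-988 - 3055039)*(-252978 + (-20*(-15) - 323)) = -3056027*(-252978 + (300 - 323)) = -3056027*(-252978 - 23) = -3056027*(-253001) = 773177887027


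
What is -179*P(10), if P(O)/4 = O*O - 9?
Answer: -65156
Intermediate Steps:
P(O) = -36 + 4*O**2 (P(O) = 4*(O*O - 9) = 4*(O**2 - 9) = 4*(-9 + O**2) = -36 + 4*O**2)
-179*P(10) = -179*(-36 + 4*10**2) = -179*(-36 + 4*100) = -179*(-36 + 400) = -179*364 = -65156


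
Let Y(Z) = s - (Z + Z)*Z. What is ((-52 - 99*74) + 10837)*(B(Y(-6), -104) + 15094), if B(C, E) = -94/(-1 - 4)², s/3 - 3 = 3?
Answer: 1304928504/25 ≈ 5.2197e+7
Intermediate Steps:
s = 18 (s = 9 + 3*3 = 9 + 9 = 18)
Y(Z) = 18 - 2*Z² (Y(Z) = 18 - (Z + Z)*Z = 18 - 2*Z*Z = 18 - 2*Z²)
B(C, E) = -94/25 (B(C, E) = -94/((-5)²) = -94/25)
((-52 - 99*74) + 10837)*(B(Y(-6), -104) + 15094) = ((-52 - 99*74) + 10837)*(-94/25 + 15094) = ((-52 - 7326) + 10837)*(377256/25) = (-7378 + 10837)*(377256/25) = 3459*(377256/25) = 1304928504/25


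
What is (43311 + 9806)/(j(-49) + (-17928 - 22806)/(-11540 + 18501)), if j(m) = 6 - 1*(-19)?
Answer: 369747437/133291 ≈ 2774.0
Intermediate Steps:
j(m) = 25 (j(m) = 6 + 19 = 25)
(43311 + 9806)/(j(-49) + (-17928 - 22806)/(-11540 + 18501)) = (43311 + 9806)/(25 + (-17928 - 22806)/(-11540 + 18501)) = 53117/(25 - 40734/6961) = 53117/(133291/6961) = 53117*(6961/133291) = 369747437/133291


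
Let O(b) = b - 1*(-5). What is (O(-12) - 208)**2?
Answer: 46225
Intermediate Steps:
O(b) = 5 + b (O(b) = b + 5 = 5 + b)
(O(-12) - 208)**2 = ((5 - 12) - 208)**2 = (-7 - 208)**2 = (-215)**2 = 46225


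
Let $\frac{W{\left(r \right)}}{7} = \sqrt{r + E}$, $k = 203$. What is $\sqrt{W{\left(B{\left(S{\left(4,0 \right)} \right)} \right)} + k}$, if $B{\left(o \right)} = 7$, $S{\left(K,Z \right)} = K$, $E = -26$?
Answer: $\sqrt{203 + 7 i \sqrt{19}} \approx 14.288 + 1.0678 i$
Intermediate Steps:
$W{\left(r \right)} = 7 \sqrt{-26 + r}$ ($W{\left(r \right)} = 7 \sqrt{r - 26} = 7 \sqrt{-26 + r}$)
$\sqrt{W{\left(B{\left(S{\left(4,0 \right)} \right)} \right)} + k} = \sqrt{7 \sqrt{-26 + 7} + 203} = \sqrt{7 \sqrt{-19} + 203} = \sqrt{7 i \sqrt{19} + 203} = \sqrt{203 + 7 i \sqrt{19}}$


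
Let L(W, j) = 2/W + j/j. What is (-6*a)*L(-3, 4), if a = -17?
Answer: 34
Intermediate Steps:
L(W, j) = 1 + 2/W (L(W, j) = 2/W + 1 = 1 + 2/W)
(-6*a)*L(-3, 4) = (-6*(-17))*((2 - 3)/(-3)) = 102*(-1/3*(-1)) = 102*(1/3) = 34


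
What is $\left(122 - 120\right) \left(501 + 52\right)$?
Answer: $1106$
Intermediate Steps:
$\left(122 - 120\right) \left(501 + 52\right) = 2 \cdot 553 = 1106$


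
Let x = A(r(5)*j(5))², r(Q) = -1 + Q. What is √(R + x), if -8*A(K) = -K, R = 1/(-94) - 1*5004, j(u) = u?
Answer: I*√44160213/94 ≈ 70.695*I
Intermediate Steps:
R = -470377/94 (R = -1/94 - 5004 = -470377/94 ≈ -5004.0)
A(K) = K/8 (A(K) = -(-1)*K/8 = K/8)
x = 25/4 (x = (((-1 + 5)*5)/8)² = ((4*5)/8)² = ((⅛)*20)² = (5/2)² = 25/4 ≈ 6.2500)
√(R + x) = √(-470377/94 + 25/4) = √(-939579/188) = I*√44160213/94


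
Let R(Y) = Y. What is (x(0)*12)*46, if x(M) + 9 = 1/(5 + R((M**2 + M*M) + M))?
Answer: -24288/5 ≈ -4857.6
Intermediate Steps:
x(M) = -9 + 1/(5 + M + 2*M**2) (x(M) = -9 + 1/(5 + ((M**2 + M*M) + M)) = -9 + 1/(5 + ((M**2 + M**2) + M)) = -9 + 1/(5 + (2*M**2 + M)) = -9 + 1/(5 + (M + 2*M**2)) = -9 + 1/(5 + M + 2*M**2))
(x(0)*12)*46 = (((-44 - 9*0*(1 + 2*0))/(5 + 0*(1 + 2*0)))*12)*46 = (((-44 - 9*0*(1 + 0))/(5 + 0*(1 + 0)))*12)*46 = (((-44 - 9*0*1)/(5 + 0*1))*12)*46 = (((-44 + 0)/(5 + 0))*12)*46 = ((-44/5)*12)*46 = (((1/5)*(-44))*12)*46 = -44/5*12*46 = -528/5*46 = -24288/5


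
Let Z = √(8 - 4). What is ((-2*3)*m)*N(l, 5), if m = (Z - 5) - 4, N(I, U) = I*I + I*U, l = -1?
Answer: -168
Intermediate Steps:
Z = 2 (Z = √4 = 2)
N(I, U) = I² + I*U
m = -7 (m = (2 - 5) - 4 = -3 - 4 = -7)
((-2*3)*m)*N(l, 5) = (-2*3*(-7))*(-(-1 + 5)) = (-6*(-7))*(-1*4) = 42*(-4) = -168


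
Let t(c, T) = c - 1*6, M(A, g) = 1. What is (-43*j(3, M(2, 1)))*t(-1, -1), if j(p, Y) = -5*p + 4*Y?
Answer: -3311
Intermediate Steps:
t(c, T) = -6 + c (t(c, T) = c - 6 = -6 + c)
(-43*j(3, M(2, 1)))*t(-1, -1) = (-43*(-5*3 + 4*1))*(-6 - 1) = -43*(-15 + 4)*(-7) = -43*(-11)*(-7) = 473*(-7) = -3311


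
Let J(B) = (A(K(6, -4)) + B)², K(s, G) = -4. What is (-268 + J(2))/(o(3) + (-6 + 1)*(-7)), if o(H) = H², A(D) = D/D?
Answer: -259/44 ≈ -5.8864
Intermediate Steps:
A(D) = 1
J(B) = (1 + B)²
(-268 + J(2))/(o(3) + (-6 + 1)*(-7)) = (-268 + (1 + 2)²)/(3² + (-6 + 1)*(-7)) = (-268 + 3²)/(9 - 5*(-7)) = (-268 + 9)/(9 + 35) = -259/44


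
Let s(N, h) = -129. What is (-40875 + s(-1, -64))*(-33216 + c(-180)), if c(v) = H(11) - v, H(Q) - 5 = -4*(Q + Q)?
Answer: 1358011476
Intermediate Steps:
H(Q) = 5 - 8*Q (H(Q) = 5 - 4*(Q + Q) = 5 - 8*Q)
c(v) = -83 - v (c(v) = (5 - 8*11) - v = (5 - 88) - v = -83 - v)
(-40875 + s(-1, -64))*(-33216 + c(-180)) = (-40875 - 129)*(-33216 + (-83 - 1*(-180))) = -41004*(-33216 + (-83 + 180)) = -41004*(-33216 + 97) = -41004*(-33119) = 1358011476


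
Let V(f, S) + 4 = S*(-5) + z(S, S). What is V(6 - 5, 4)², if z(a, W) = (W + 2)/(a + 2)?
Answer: 529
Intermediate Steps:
z(a, W) = (2 + W)/(2 + a)
V(f, S) = -3 - 5*S (V(f, S) = -4 + (S*(-5) + (2 + S)/(2 + S)) = -4 + (-5*S + 1) = -4 + (1 - 5*S) = -3 - 5*S)
V(6 - 5, 4)² = (-3 - 5*4)² = (-3 - 20)² = (-23)² = 529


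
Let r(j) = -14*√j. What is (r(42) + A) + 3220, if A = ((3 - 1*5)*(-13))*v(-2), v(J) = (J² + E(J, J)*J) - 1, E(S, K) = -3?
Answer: 3454 - 14*√42 ≈ 3363.3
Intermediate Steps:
v(J) = -1 + J² - 3*J (v(J) = (J² - 3*J) - 1 = -1 + J² - 3*J)
A = 234 (A = ((3 - 1*5)*(-13))*(-1 + (-2)² - 3*(-2)) = ((3 - 5)*(-13))*(-1 + 4 + 6) = -2*(-13)*9 = 26*9 = 234)
(r(42) + A) + 3220 = (-14*√42 + 234) + 3220 = (234 - 14*√42) + 3220 = 3454 - 14*√42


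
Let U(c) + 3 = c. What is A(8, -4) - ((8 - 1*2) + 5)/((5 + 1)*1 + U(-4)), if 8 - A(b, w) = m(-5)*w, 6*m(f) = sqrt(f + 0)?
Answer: 19 + 2*I*sqrt(5)/3 ≈ 19.0 + 1.4907*I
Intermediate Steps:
U(c) = -3 + c
m(f) = sqrt(f)/6 (m(f) = sqrt(f + 0)/6 = sqrt(f)/6)
A(b, w) = 8 - I*w*sqrt(5)/6 (A(b, w) = 8 - sqrt(-5)/6*w = 8 - (I*sqrt(5))/6*w = 8 - I*sqrt(5)/6*w = 8 - I*w*sqrt(5)/6)
A(8, -4) - ((8 - 1*2) + 5)/((5 + 1)*1 + U(-4)) = (8 - 1/6*I*(-4)*sqrt(5)) - ((8 - 1*2) + 5)/((5 + 1)*1 + (-3 - 4)) = (8 + 2*I*sqrt(5)/3) - ((8 - 2) + 5)/(6*1 - 7) = (8 + 2*I*sqrt(5)/3) - (6 + 5)/(6 - 7) = (8 + 2*I*sqrt(5)/3) - 11/(-1) = (8 + 2*I*sqrt(5)/3) - 11*(-1) = (8 + 2*I*sqrt(5)/3) - 1*(-11) = (8 + 2*I*sqrt(5)/3) + 11 = 19 + 2*I*sqrt(5)/3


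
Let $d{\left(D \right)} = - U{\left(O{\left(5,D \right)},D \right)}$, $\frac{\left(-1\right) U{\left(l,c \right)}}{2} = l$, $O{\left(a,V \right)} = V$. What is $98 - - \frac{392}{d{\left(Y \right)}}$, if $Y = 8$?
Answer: $\frac{245}{2} \approx 122.5$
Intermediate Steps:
$U{\left(l,c \right)} = - 2 l$
$d{\left(D \right)} = 2 D$ ($d{\left(D \right)} = - \left(-2\right) D = 2 D$)
$98 - - \frac{392}{d{\left(Y \right)}} = 98 - - \frac{392}{2 \cdot 8} = 98 - - \frac{392}{16} = 98 - \left(-392\right) \frac{1}{16} = 98 - - \frac{49}{2} = 98 + \frac{49}{2} = \frac{245}{2}$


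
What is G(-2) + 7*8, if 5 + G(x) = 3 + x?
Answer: 52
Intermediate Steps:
G(x) = -2 + x (G(x) = -5 + (3 + x) = -2 + x)
G(-2) + 7*8 = (-2 - 2) + 7*8 = -4 + 56 = 52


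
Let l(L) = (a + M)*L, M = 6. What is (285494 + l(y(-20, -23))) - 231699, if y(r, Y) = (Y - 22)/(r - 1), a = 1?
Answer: 53810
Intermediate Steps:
y(r, Y) = (-22 + Y)/(-1 + r)
l(L) = 7*L (l(L) = (1 + 6)*L = 7*L)
(285494 + l(y(-20, -23))) - 231699 = (285494 + 7*((-22 - 23)/(-1 - 20))) - 231699 = (285494 + 7*(-45/(-21))) - 231699 = (285494 + 7*(-1/21*(-45))) - 231699 = (285494 + 7*(15/7)) - 231699 = (285494 + 15) - 231699 = 285509 - 231699 = 53810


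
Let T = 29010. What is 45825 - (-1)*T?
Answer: 74835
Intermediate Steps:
45825 - (-1)*T = 45825 - (-1)*29010 = 45825 - 1*(-29010) = 45825 + 29010 = 74835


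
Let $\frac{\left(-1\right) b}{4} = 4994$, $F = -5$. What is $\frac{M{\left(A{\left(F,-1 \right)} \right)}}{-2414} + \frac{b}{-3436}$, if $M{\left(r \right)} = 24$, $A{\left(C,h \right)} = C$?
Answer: $\frac{6017450}{1036813} \approx 5.8038$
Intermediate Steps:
$b = -19976$ ($b = \left(-4\right) 4994 = -19976$)
$\frac{M{\left(A{\left(F,-1 \right)} \right)}}{-2414} + \frac{b}{-3436} = \frac{24}{-2414} - \frac{19976}{-3436} = 24 \left(- \frac{1}{2414}\right) - - \frac{4994}{859} = - \frac{12}{1207} + \frac{4994}{859} = \frac{6017450}{1036813}$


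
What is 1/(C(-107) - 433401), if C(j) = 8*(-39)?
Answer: -1/433713 ≈ -2.3057e-6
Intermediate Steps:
C(j) = -312
1/(C(-107) - 433401) = 1/(-312 - 433401) = 1/(-433713) = -1/433713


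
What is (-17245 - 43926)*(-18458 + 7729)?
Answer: 656303659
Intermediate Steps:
(-17245 - 43926)*(-18458 + 7729) = -61171*(-10729) = 656303659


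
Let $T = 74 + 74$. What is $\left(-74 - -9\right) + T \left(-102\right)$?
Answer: $-15161$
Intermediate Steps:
$T = 148$
$\left(-74 - -9\right) + T \left(-102\right) = \left(-74 - -9\right) + 148 \left(-102\right) = \left(-74 + 9\right) - 15096 = -65 - 15096 = -15161$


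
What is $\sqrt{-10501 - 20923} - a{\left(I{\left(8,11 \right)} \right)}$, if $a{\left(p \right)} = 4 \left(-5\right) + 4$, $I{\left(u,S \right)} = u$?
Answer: $16 + 8 i \sqrt{491} \approx 16.0 + 177.27 i$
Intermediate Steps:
$a{\left(p \right)} = -16$ ($a{\left(p \right)} = -20 + 4 = -16$)
$\sqrt{-10501 - 20923} - a{\left(I{\left(8,11 \right)} \right)} = \sqrt{-10501 - 20923} - -16 = \sqrt{-31424} + 16 = 8 i \sqrt{491} + 16 = 16 + 8 i \sqrt{491}$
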